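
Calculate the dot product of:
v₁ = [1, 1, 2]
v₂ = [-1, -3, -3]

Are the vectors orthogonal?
-10, No

The dot product is the sum of products of corresponding components.
v₁·v₂ = (1)*(-1) + (1)*(-3) + (2)*(-3) = -1 - 3 - 6 = -10.
Two vectors are orthogonal iff their dot product is 0; here the dot product is -10, so the vectors are not orthogonal.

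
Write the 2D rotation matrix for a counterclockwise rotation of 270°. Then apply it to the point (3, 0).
R = [[0, 1], [-1, 0]]; R·(3, 0) = (0, -3)

Rotation matrix formula: R(θ) = [[cos θ, -sin θ], [sin θ, cos θ]]
For θ = 270°:
cos(270°) = 0
sin(270°) = -1
R = [[0, 1], [-1, 0]]
Apply to (3, 0): [0·3 + (1)·0, -1·3 + 0·0] = (0, -3)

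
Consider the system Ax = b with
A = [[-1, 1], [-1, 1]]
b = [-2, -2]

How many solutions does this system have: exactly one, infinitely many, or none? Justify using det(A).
Infinitely many solutions

det(A) = (-1)*(1) - (1)*(-1) = 0, so A is singular (column 2 is -1 times column 1).
b = [-2, -2] = 2 * column 1 of A, so b lies in the column space of A.
A singular matrix whose right-hand side is in its column space gives a 1-parameter family of solutions — infinitely many.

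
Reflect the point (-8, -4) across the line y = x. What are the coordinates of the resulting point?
(-4, -8)

Reflection across line y = x: (-8, -4) → (-4, -8)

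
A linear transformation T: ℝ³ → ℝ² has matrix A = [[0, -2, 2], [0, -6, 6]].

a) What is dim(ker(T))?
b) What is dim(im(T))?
dim(ker) = 2, dim(im) = 1

Observe that row 2 = 3 × row 1 (so the rows are linearly dependent).
Thus rank(A) = 1 (only one linearly independent row).
dim(im(T)) = rank(A) = 1.
By the rank-nullity theorem applied to T: ℝ³ → ℝ², rank(A) + nullity(A) = 3 (the domain dimension), so dim(ker(T)) = 3 - 1 = 2.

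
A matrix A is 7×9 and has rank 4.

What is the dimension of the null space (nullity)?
5

The rank-nullity theorem for an m×n matrix states:
rank(A) + nullity(A) = n (the number of columns).
Here n = 9 and rank(A) = 4, so nullity(A) = 9 - 4 = 5.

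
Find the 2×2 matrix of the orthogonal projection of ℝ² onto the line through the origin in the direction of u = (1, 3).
[[1/10, 3/10], [3/10, 9/10]]

The orthogonal projection onto the line spanned by a nonzero vector u = (a, b) has matrix P = (u uᵀ) / (uᵀ u) = (1/(a² + b²)) · [[a², ab], [ab, b²]].
Here u = (1, 3), so a² + b² = 1 + 9 = 10.
P = (1/10) · [[1, 3], [3, 9]] = [[1/10, 3/10], [3/10, 9/10]].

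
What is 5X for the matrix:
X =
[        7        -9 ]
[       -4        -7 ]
5X =
[       35       -45 ]
[      -20       -35 ]

Scalar multiplication is elementwise: (5X)[i][j] = 5 * X[i][j].
  (5X)[0][0] = 5 * (7) = 35
  (5X)[0][1] = 5 * (-9) = -45
  (5X)[1][0] = 5 * (-4) = -20
  (5X)[1][1] = 5 * (-7) = -35
5X =
[       35       -45 ]
[      -20       -35 ]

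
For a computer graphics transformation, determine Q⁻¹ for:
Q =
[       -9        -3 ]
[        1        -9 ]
det(Q) = 84
Q⁻¹ =
[    -3/28      1/28 ]
[    -1/84     -3/28 ]

For a 2×2 matrix Q = [[a, b], [c, d]] with det(Q) ≠ 0, Q⁻¹ = (1/det(Q)) * [[d, -b], [-c, a]].
det(Q) = (-9)*(-9) - (-3)*(1) = 81 + 3 = 84.
Q⁻¹ = (1/84) * [[-9, 3], [-1, -9]].
Dividing each entry by 84 and reducing:
Q⁻¹ =
[    -3/28      1/28 ]
[    -1/84     -3/28 ]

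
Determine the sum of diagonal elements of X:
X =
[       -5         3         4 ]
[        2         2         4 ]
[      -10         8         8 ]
tr(X) = -5 + 2 + 8 = 5

The trace of a square matrix is the sum of its diagonal entries.
Diagonal entries of X: X[0][0] = -5, X[1][1] = 2, X[2][2] = 8.
tr(X) = -5 + 2 + 8 = 5.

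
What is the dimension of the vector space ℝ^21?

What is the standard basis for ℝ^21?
Dimension = 21; standard basis = {e_1, e_2, e_3, …, e_21}

ℝ^21 is the space of 21-tuples of real numbers; its dimension is 21.
The standard basis consists of 21 vectors: e_1, e_2, e_3, …, e_21, where e_i is the vector with 1 in position i and 0 elsewhere.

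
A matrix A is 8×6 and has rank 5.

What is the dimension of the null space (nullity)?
1

The rank-nullity theorem for an m×n matrix states:
rank(A) + nullity(A) = n (the number of columns).
Here n = 6 and rank(A) = 5, so nullity(A) = 6 - 5 = 1.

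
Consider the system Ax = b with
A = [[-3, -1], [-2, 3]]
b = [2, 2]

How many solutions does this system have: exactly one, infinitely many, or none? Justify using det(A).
Exactly one solution

Compute det(A) = (-3)*(3) - (-1)*(-2) = -11.
Because det(A) ≠ 0, A is invertible and Ax = b has a unique solution for every b (here x = A⁻¹ b).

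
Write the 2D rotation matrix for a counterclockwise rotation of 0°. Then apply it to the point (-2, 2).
R = [[1, 0], [0, 1]]; R·(-2, 2) = (-2, 2)

Rotation matrix formula: R(θ) = [[cos θ, -sin θ], [sin θ, cos θ]]
For θ = 0°:
cos(0°) = 1
sin(0°) = 0
R = [[1, 0], [0, 1]]
Apply to (-2, 2): [1·-2 + (0)·2, 0·-2 + 1·2] = (-2, 2)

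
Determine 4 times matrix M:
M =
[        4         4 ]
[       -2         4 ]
4M =
[       16        16 ]
[       -8        16 ]

Scalar multiplication is elementwise: (4M)[i][j] = 4 * M[i][j].
  (4M)[0][0] = 4 * (4) = 16
  (4M)[0][1] = 4 * (4) = 16
  (4M)[1][0] = 4 * (-2) = -8
  (4M)[1][1] = 4 * (4) = 16
4M =
[       16        16 ]
[       -8        16 ]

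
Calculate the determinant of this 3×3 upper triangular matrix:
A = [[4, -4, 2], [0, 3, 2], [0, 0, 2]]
24

The determinant of a triangular matrix is the product of its diagonal entries (the off-diagonal entries above the diagonal do not affect it).
det(A) = (4) * (3) * (2) = 24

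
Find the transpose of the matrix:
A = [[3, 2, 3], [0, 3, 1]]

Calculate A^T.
[[3, 0], [2, 3], [3, 1]]

The transpose sends entry (i,j) to (j,i); rows become columns.
Row 0 of A: [3, 2, 3] -> column 0 of A^T.
Row 1 of A: [0, 3, 1] -> column 1 of A^T.
A^T = [[3, 0], [2, 3], [3, 1]]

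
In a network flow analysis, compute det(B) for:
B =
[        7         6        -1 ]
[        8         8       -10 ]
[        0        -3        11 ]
det(B) = -98

Expand along row 0 (cofactor expansion): det(B) = a*(e*i - f*h) - b*(d*i - f*g) + c*(d*h - e*g), where the 3×3 is [[a, b, c], [d, e, f], [g, h, i]].
Minor M_00 = (8)*(11) - (-10)*(-3) = 88 - 30 = 58.
Minor M_01 = (8)*(11) - (-10)*(0) = 88 - 0 = 88.
Minor M_02 = (8)*(-3) - (8)*(0) = -24 - 0 = -24.
det(B) = (7)*(58) - (6)*(88) + (-1)*(-24) = 406 - 528 + 24 = -98.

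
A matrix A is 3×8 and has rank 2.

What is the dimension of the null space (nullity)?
6

The rank-nullity theorem for an m×n matrix states:
rank(A) + nullity(A) = n (the number of columns).
Here n = 8 and rank(A) = 2, so nullity(A) = 8 - 2 = 6.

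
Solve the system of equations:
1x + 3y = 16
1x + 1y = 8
x = 4, y = 4

Use elimination (row reduction):
Equation 1: 1x + 3y = 16.
Equation 2: 1x + 1y = 8.
Multiply Eq1 by 1 and Eq2 by 1: 1x + 3y = 16;  1x + 1y = 8.
Subtract: (-2)y = -8, so y = 4.
Back-substitute into Eq1: 1x + 3*(4) = 16, so x = 4.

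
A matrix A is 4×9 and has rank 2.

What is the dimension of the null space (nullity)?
7

The rank-nullity theorem for an m×n matrix states:
rank(A) + nullity(A) = n (the number of columns).
Here n = 9 and rank(A) = 2, so nullity(A) = 9 - 2 = 7.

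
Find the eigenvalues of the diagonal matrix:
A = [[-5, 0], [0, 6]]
λ₁ = -5, λ₂ = 6

The characteristic polynomial of A is det(A - λI) = (-5 - λ)(6 - λ) = 0.
The roots are λ = -5 and λ = 6, so the eigenvalues are the diagonal entries.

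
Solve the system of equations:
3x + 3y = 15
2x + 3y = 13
x = 2, y = 3

Use elimination (row reduction):
Equation 1: 3x + 3y = 15.
Equation 2: 2x + 3y = 13.
Multiply Eq1 by 2 and Eq2 by 3: 6x + 6y = 30;  6x + 9y = 39.
Subtract: (3)y = 9, so y = 3.
Back-substitute into Eq1: 3x + 3*(3) = 15, so x = 2.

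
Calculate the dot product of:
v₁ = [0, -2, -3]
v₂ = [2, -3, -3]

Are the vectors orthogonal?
15, No

The dot product is the sum of products of corresponding components.
v₁·v₂ = (0)*(2) + (-2)*(-3) + (-3)*(-3) = 0 + 6 + 9 = 15.
Two vectors are orthogonal iff their dot product is 0; here the dot product is 15, so the vectors are not orthogonal.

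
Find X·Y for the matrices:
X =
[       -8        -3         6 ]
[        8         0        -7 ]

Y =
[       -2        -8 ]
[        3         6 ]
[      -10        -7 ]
XY =
[      -53         4 ]
[       54       -15 ]

Matrix multiplication: (XY)[i][j] = sum over k of X[i][k] * Y[k][j].
  (XY)[0][0] = (-8)*(-2) + (-3)*(3) + (6)*(-10) = -53
  (XY)[0][1] = (-8)*(-8) + (-3)*(6) + (6)*(-7) = 4
  (XY)[1][0] = (8)*(-2) + (0)*(3) + (-7)*(-10) = 54
  (XY)[1][1] = (8)*(-8) + (0)*(6) + (-7)*(-7) = -15
XY =
[      -53         4 ]
[       54       -15 ]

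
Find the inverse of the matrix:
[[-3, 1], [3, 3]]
[[-1/4, 1/12], [1/4, 1/4]]

For [[a,b],[c,d]], inverse = (1/det)·[[d,-b],[-c,a]]
det = -3·3 - 1·3 = -12
Inverse = (1/-12)·[[3, -1], [-3, -3]]
        = [[-1/4, 1/12], [1/4, 1/4]]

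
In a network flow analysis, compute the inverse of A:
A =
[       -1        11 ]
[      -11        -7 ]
det(A) = 128
A⁻¹ =
[   -7/128   -11/128 ]
[   11/128    -1/128 ]

For a 2×2 matrix A = [[a, b], [c, d]] with det(A) ≠ 0, A⁻¹ = (1/det(A)) * [[d, -b], [-c, a]].
det(A) = (-1)*(-7) - (11)*(-11) = 7 + 121 = 128.
A⁻¹ = (1/128) * [[-7, -11], [11, -1]].
Dividing each entry by 128 and reducing:
A⁻¹ =
[   -7/128   -11/128 ]
[   11/128    -1/128 ]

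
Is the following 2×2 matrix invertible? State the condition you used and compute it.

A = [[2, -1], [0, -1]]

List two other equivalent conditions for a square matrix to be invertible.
Yes, invertible; det(A) = -2 ≠ 0. Equivalent conditions: rank(A) = 2; Ax = 0 has only the trivial solution; 0 is not an eigenvalue; the columns of A are linearly independent.

To check invertibility, compute det(A).
The given matrix is triangular, so det(A) equals the product of its diagonal entries = -2 ≠ 0.
Since det(A) ≠ 0, A is invertible.
Equivalent conditions for a square matrix A to be invertible:
- rank(A) = 2 (full rank).
- The homogeneous system Ax = 0 has only the trivial solution x = 0.
- 0 is not an eigenvalue of A.
- The columns (equivalently rows) of A are linearly independent.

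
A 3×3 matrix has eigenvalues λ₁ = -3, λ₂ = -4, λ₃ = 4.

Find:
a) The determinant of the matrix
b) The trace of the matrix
det = 48, trace = -3

Two standard eigenvalue identities:
- det(A) equals the product of the eigenvalues (counted with multiplicity).
- trace(A) equals the sum of the eigenvalues.
det(A) = (-3)*(-4)*(4) = 48.
trace(A) = -3 - 4 + 4 = -3.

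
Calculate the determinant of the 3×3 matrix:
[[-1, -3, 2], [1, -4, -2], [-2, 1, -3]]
-49

Expansion along first row:
det = -1·det([[-4,-2],[1,-3]]) - -3·det([[1,-2],[-2,-3]]) + 2·det([[1,-4],[-2,1]])
    = -1·(-4·-3 - -2·1) - -3·(1·-3 - -2·-2) + 2·(1·1 - -4·-2)
    = -1·14 - -3·-7 + 2·-7
    = -14 + -21 + -14 = -49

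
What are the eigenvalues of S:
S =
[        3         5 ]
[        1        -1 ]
λ = -2, 4

Solve det(S - λI) = 0. For a 2×2 matrix the characteristic equation is λ² - (trace)λ + det = 0.
trace(S) = a + d = 3 - 1 = 2.
det(S) = a*d - b*c = (3)*(-1) - (5)*(1) = -3 - 5 = -8.
Characteristic equation: λ² - (2)λ + (-8) = 0.
Discriminant = (2)² - 4*(-8) = 4 + 32 = 36.
λ = (2 ± √36) / 2 = (2 ± 6) / 2 = -2, 4.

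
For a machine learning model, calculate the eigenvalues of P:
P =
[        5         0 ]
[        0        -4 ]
λ = -4, 5

Solve det(P - λI) = 0. For a 2×2 matrix the characteristic equation is λ² - (trace)λ + det = 0.
trace(P) = a + d = 5 - 4 = 1.
det(P) = a*d - b*c = (5)*(-4) - (0)*(0) = -20 - 0 = -20.
Characteristic equation: λ² - (1)λ + (-20) = 0.
Discriminant = (1)² - 4*(-20) = 1 + 80 = 81.
λ = (1 ± √81) / 2 = (1 ± 9) / 2 = -4, 5.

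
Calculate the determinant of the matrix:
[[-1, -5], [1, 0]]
5

For a 2×2 matrix [[a, b], [c, d]], det = ad - bc
det = (-1)(0) - (-5)(1) = 0 - -5 = 5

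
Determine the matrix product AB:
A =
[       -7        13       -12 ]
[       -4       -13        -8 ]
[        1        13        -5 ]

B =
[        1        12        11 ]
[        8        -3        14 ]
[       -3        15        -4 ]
AB =
[      133      -303       153 ]
[      -84      -129      -194 ]
[      120      -102       213 ]

Matrix multiplication: (AB)[i][j] = sum over k of A[i][k] * B[k][j].
  (AB)[0][0] = (-7)*(1) + (13)*(8) + (-12)*(-3) = 133
  (AB)[0][1] = (-7)*(12) + (13)*(-3) + (-12)*(15) = -303
  (AB)[0][2] = (-7)*(11) + (13)*(14) + (-12)*(-4) = 153
  (AB)[1][0] = (-4)*(1) + (-13)*(8) + (-8)*(-3) = -84
  (AB)[1][1] = (-4)*(12) + (-13)*(-3) + (-8)*(15) = -129
  (AB)[1][2] = (-4)*(11) + (-13)*(14) + (-8)*(-4) = -194
  (AB)[2][0] = (1)*(1) + (13)*(8) + (-5)*(-3) = 120
  (AB)[2][1] = (1)*(12) + (13)*(-3) + (-5)*(15) = -102
  (AB)[2][2] = (1)*(11) + (13)*(14) + (-5)*(-4) = 213
AB =
[      133      -303       153 ]
[      -84      -129      -194 ]
[      120      -102       213 ]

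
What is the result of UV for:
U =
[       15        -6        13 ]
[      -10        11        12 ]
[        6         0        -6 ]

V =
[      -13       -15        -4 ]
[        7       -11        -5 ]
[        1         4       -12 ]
UV =
[     -224      -107      -186 ]
[      219        77      -159 ]
[      -84      -114        48 ]

Matrix multiplication: (UV)[i][j] = sum over k of U[i][k] * V[k][j].
  (UV)[0][0] = (15)*(-13) + (-6)*(7) + (13)*(1) = -224
  (UV)[0][1] = (15)*(-15) + (-6)*(-11) + (13)*(4) = -107
  (UV)[0][2] = (15)*(-4) + (-6)*(-5) + (13)*(-12) = -186
  (UV)[1][0] = (-10)*(-13) + (11)*(7) + (12)*(1) = 219
  (UV)[1][1] = (-10)*(-15) + (11)*(-11) + (12)*(4) = 77
  (UV)[1][2] = (-10)*(-4) + (11)*(-5) + (12)*(-12) = -159
  (UV)[2][0] = (6)*(-13) + (0)*(7) + (-6)*(1) = -84
  (UV)[2][1] = (6)*(-15) + (0)*(-11) + (-6)*(4) = -114
  (UV)[2][2] = (6)*(-4) + (0)*(-5) + (-6)*(-12) = 48
UV =
[     -224      -107      -186 ]
[      219        77      -159 ]
[      -84      -114        48 ]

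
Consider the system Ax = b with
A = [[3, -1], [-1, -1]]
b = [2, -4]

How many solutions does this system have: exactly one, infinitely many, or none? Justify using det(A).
Exactly one solution

Compute det(A) = (3)*(-1) - (-1)*(-1) = -4.
Because det(A) ≠ 0, A is invertible and Ax = b has a unique solution for every b (here x = A⁻¹ b).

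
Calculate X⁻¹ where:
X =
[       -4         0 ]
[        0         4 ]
det(X) = -16
X⁻¹ =
[     -1/4         0 ]
[        0       1/4 ]

For a 2×2 matrix X = [[a, b], [c, d]] with det(X) ≠ 0, X⁻¹ = (1/det(X)) * [[d, -b], [-c, a]].
det(X) = (-4)*(4) - (0)*(0) = -16 - 0 = -16.
X⁻¹ = (1/-16) * [[4, 0], [0, -4]].
Dividing each entry by -16 and reducing:
X⁻¹ =
[     -1/4         0 ]
[        0       1/4 ]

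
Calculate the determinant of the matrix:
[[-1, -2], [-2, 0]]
-4

For a 2×2 matrix [[a, b], [c, d]], det = ad - bc
det = (-1)(0) - (-2)(-2) = 0 - 4 = -4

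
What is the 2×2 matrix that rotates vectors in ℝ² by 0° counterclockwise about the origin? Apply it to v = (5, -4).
R = [[1, 0], [0, 1]]; R·v = (5, -4)

A counterclockwise rotation by angle θ in ℝ² has matrix R(θ) = [[cos θ, -sin θ], [sin θ, cos θ]].
For θ = 0°: cos θ = 1, sin θ = 0.
R(0°) = [[1, 0], [0, 1]].
R·v = [1·5 + (0)·-4, 0·5 + 1·-4] = (5, -4).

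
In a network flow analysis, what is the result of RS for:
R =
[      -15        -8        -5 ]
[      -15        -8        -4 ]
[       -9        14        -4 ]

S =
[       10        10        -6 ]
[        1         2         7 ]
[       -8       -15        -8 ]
RS =
[     -118       -91        74 ]
[     -126      -106        66 ]
[      -44        -2       184 ]

Matrix multiplication: (RS)[i][j] = sum over k of R[i][k] * S[k][j].
  (RS)[0][0] = (-15)*(10) + (-8)*(1) + (-5)*(-8) = -118
  (RS)[0][1] = (-15)*(10) + (-8)*(2) + (-5)*(-15) = -91
  (RS)[0][2] = (-15)*(-6) + (-8)*(7) + (-5)*(-8) = 74
  (RS)[1][0] = (-15)*(10) + (-8)*(1) + (-4)*(-8) = -126
  (RS)[1][1] = (-15)*(10) + (-8)*(2) + (-4)*(-15) = -106
  (RS)[1][2] = (-15)*(-6) + (-8)*(7) + (-4)*(-8) = 66
  (RS)[2][0] = (-9)*(10) + (14)*(1) + (-4)*(-8) = -44
  (RS)[2][1] = (-9)*(10) + (14)*(2) + (-4)*(-15) = -2
  (RS)[2][2] = (-9)*(-6) + (14)*(7) + (-4)*(-8) = 184
RS =
[     -118       -91        74 ]
[     -126      -106        66 ]
[      -44        -2       184 ]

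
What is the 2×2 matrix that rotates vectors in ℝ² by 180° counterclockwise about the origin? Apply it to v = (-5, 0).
R = [[-1, 0], [0, -1]]; R·v = (5, 0)

A counterclockwise rotation by angle θ in ℝ² has matrix R(θ) = [[cos θ, -sin θ], [sin θ, cos θ]].
For θ = 180°: cos θ = -1, sin θ = 0.
R(180°) = [[-1, 0], [0, -1]].
R·v = [-1·-5 + (0)·0, 0·-5 + -1·0] = (5, 0).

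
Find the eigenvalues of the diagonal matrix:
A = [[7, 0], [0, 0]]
λ₁ = 7, λ₂ = 0

The characteristic polynomial of A is det(A - λI) = (7 - λ)(0 - λ) = 0.
The roots are λ = 7 and λ = 0, so the eigenvalues are the diagonal entries.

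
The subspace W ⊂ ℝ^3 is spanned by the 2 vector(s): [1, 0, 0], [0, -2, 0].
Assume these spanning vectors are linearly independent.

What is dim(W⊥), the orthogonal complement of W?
dim(W⊥) = 1

For any subspace W of ℝ^n, dim(W) + dim(W⊥) = n (the whole-space dimension).
Here the given 2 vectors are linearly independent, so dim(W) = 2.
Thus dim(W⊥) = n - dim(W) = 3 - 2 = 1.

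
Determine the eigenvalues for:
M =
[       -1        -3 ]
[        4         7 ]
λ = 1, 5

Solve det(M - λI) = 0. For a 2×2 matrix the characteristic equation is λ² - (trace)λ + det = 0.
trace(M) = a + d = -1 + 7 = 6.
det(M) = a*d - b*c = (-1)*(7) - (-3)*(4) = -7 + 12 = 5.
Characteristic equation: λ² - (6)λ + (5) = 0.
Discriminant = (6)² - 4*(5) = 36 - 20 = 16.
λ = (6 ± √16) / 2 = (6 ± 4) / 2 = 1, 5.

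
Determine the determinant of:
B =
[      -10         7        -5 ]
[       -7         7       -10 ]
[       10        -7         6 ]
det(B) = -21

Expand along row 0 (cofactor expansion): det(B) = a*(e*i - f*h) - b*(d*i - f*g) + c*(d*h - e*g), where the 3×3 is [[a, b, c], [d, e, f], [g, h, i]].
Minor M_00 = (7)*(6) - (-10)*(-7) = 42 - 70 = -28.
Minor M_01 = (-7)*(6) - (-10)*(10) = -42 + 100 = 58.
Minor M_02 = (-7)*(-7) - (7)*(10) = 49 - 70 = -21.
det(B) = (-10)*(-28) - (7)*(58) + (-5)*(-21) = 280 - 406 + 105 = -21.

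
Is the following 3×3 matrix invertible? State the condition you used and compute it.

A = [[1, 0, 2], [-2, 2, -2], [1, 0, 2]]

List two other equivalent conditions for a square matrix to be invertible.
No, not invertible; det(A) = 0 (two rows are equal, so the rows are linearly dependent). Equivalent conditions (failing for this A): rank(A) < 3; Ax = 0 has non-trivial solutions; 0 is an eigenvalue; the columns are linearly dependent.

To check invertibility, compute det(A).
In this matrix, row 0 and the last row are identical, so one row is a scalar multiple of another and the rows are linearly dependent.
A matrix with linearly dependent rows has det = 0 and is not invertible.
Equivalent failed conditions:
- rank(A) < 3.
- Ax = 0 has non-trivial solutions.
- 0 is an eigenvalue.
- The columns are linearly dependent.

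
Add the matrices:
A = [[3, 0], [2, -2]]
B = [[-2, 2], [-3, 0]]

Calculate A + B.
[[1, 2], [-1, -2]]

Add corresponding elements:
(3)+(-2)=1
(0)+(2)=2
(2)+(-3)=-1
(-2)+(0)=-2
A + B = [[1, 2], [-1, -2]]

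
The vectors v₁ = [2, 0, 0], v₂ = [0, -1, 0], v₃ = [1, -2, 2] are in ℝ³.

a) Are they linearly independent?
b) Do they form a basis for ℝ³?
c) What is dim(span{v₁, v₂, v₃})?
Yes independent, yes basis, dim = 3

Stack v₁, v₂, v₃ as rows of a 3×3 matrix.
[[2, 0, 0]; [0, -1, 0]; [1, -2, 2]] is already lower triangular with nonzero diagonal entries (2, -1, 2), so its determinant is the product of the diagonal entries, det = (2)·(-1)·(2) = -4 ≠ 0, and the rows are linearly independent.
Three linearly independent vectors in ℝ³ form a basis for ℝ³, so dim(span{v₁,v₂,v₃}) = 3.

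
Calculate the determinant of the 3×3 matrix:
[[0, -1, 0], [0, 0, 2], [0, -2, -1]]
0

Expansion along first row:
det = 0·det([[0,2],[-2,-1]]) - -1·det([[0,2],[0,-1]]) + 0·det([[0,0],[0,-2]])
    = 0·(0·-1 - 2·-2) - -1·(0·-1 - 2·0) + 0·(0·-2 - 0·0)
    = 0·4 - -1·0 + 0·0
    = 0 + 0 + 0 = 0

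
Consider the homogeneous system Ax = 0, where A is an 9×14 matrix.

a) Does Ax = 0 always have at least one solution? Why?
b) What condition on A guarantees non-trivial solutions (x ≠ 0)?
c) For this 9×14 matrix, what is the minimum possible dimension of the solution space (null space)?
a) Yes, x = 0 is always a solution. b) When A has linearly dependent columns (rank < n). c) Minimum nullity = 5.

a) x = 0 satisfies A·0 = 0, so the zero vector is always a solution.
b) Non-trivial solutions exist iff the columns of A are linearly dependent, equivalently rank(A) < n (the number of columns).
c) By rank-nullity, rank(A) + nullity(A) = n = 14. Since A has only 9 rows, rank(A) ≤ 9, so nullity(A) ≥ 14 - 9 = 5.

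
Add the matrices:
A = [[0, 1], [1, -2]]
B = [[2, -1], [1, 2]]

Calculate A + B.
[[2, 0], [2, 0]]

Add corresponding elements:
(0)+(2)=2
(1)+(-1)=0
(1)+(1)=2
(-2)+(2)=0
A + B = [[2, 0], [2, 0]]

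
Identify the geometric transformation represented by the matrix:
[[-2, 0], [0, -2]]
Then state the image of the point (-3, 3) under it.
uniform scaling by factor -2; image of (-3, 3) is (6, -6)

This is a diagonal matrix with equal entries -2, so it scales both axes by the same factor -2.
The matrix [[-2, 0], [0, -2]] represents: uniform scaling by factor -2.
Applying it to (-3, 3): [-2·-3 + 0·3, 0·-3 + -2·3] = (6, -6).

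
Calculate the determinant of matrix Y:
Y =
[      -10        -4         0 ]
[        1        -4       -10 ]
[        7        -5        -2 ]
det(Y) = 692

Expand along row 0 (cofactor expansion): det(Y) = a*(e*i - f*h) - b*(d*i - f*g) + c*(d*h - e*g), where the 3×3 is [[a, b, c], [d, e, f], [g, h, i]].
Minor M_00 = (-4)*(-2) - (-10)*(-5) = 8 - 50 = -42.
Minor M_01 = (1)*(-2) - (-10)*(7) = -2 + 70 = 68.
Minor M_02 = (1)*(-5) - (-4)*(7) = -5 + 28 = 23.
det(Y) = (-10)*(-42) - (-4)*(68) + (0)*(23) = 420 + 272 + 0 = 692.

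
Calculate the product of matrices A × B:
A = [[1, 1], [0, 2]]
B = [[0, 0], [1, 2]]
[[1, 2], [2, 4]]

Matrix multiplication:
C[0][0] = 1×0 + 1×1 = 1
C[0][1] = 1×0 + 1×2 = 2
C[1][0] = 0×0 + 2×1 = 2
C[1][1] = 0×0 + 2×2 = 4
Result: [[1, 2], [2, 4]]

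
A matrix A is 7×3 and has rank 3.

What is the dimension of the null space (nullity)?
0

The rank-nullity theorem for an m×n matrix states:
rank(A) + nullity(A) = n (the number of columns).
Here n = 3 and rank(A) = 3, so nullity(A) = 3 - 3 = 0.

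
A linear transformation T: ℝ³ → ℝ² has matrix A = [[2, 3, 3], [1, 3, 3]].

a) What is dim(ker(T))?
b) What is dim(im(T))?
dim(ker) = 1, dim(im) = 2

The two rows are not scalar multiples of one another (no single k satisfies row 2 = k × row 1), so they are linearly independent.
Thus rank(A) = 2.
dim(im(T)) = rank(A) = 2.
By the rank-nullity theorem applied to T: ℝ³ → ℝ², rank(A) + nullity(A) = 3 (the domain dimension), so dim(ker(T)) = 3 - 2 = 1.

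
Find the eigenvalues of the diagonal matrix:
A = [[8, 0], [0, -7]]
λ₁ = 8, λ₂ = -7

The characteristic polynomial of A is det(A - λI) = (8 - λ)(-7 - λ) = 0.
The roots are λ = 8 and λ = -7, so the eigenvalues are the diagonal entries.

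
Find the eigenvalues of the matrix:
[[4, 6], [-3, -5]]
λ = -2 and λ = 1

Characteristic equation: det(A - λI) = 0
λ² - (trace)λ + (det) = 0
λ² - (-1)λ + (-2) = 0
λ² + 1λ - 2 = 0
Solving: λ = -2, 1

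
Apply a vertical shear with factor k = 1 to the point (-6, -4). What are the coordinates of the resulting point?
(-6, -10)

Shear matrix for vertical shear with factor k = 1:
[[1, 0], [1, 1]]
Result: (-6, -4) → (-6, -10)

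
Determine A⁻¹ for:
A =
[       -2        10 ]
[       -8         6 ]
det(A) = 68
A⁻¹ =
[     3/34     -5/34 ]
[     2/17     -1/34 ]

For a 2×2 matrix A = [[a, b], [c, d]] with det(A) ≠ 0, A⁻¹ = (1/det(A)) * [[d, -b], [-c, a]].
det(A) = (-2)*(6) - (10)*(-8) = -12 + 80 = 68.
A⁻¹ = (1/68) * [[6, -10], [8, -2]].
Dividing each entry by 68 and reducing:
A⁻¹ =
[     3/34     -5/34 ]
[     2/17     -1/34 ]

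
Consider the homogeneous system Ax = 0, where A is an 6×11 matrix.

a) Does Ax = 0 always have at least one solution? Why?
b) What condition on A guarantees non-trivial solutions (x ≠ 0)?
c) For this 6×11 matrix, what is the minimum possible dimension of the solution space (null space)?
a) Yes, x = 0 is always a solution. b) When A has linearly dependent columns (rank < n). c) Minimum nullity = 5.

a) x = 0 satisfies A·0 = 0, so the zero vector is always a solution.
b) Non-trivial solutions exist iff the columns of A are linearly dependent, equivalently rank(A) < n (the number of columns).
c) By rank-nullity, rank(A) + nullity(A) = n = 11. Since A has only 6 rows, rank(A) ≤ 6, so nullity(A) ≥ 11 - 6 = 5.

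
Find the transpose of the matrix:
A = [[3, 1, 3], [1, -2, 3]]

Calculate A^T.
[[3, 1], [1, -2], [3, 3]]

The transpose sends entry (i,j) to (j,i); rows become columns.
Row 0 of A: [3, 1, 3] -> column 0 of A^T.
Row 1 of A: [1, -2, 3] -> column 1 of A^T.
A^T = [[3, 1], [1, -2], [3, 3]]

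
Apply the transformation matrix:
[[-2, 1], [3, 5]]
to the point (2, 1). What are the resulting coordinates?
(-3, 11)

Matrix multiplication:
[[-2, 1], [3, 5]] × [2, 1]ᵀ
= [-2×2 + 1×1, 3×2 + 5×1]ᵀ
= [-3.0000, 11.0000]ᵀ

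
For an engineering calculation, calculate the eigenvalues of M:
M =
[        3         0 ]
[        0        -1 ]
λ = -1, 3

Solve det(M - λI) = 0. For a 2×2 matrix the characteristic equation is λ² - (trace)λ + det = 0.
trace(M) = a + d = 3 - 1 = 2.
det(M) = a*d - b*c = (3)*(-1) - (0)*(0) = -3 - 0 = -3.
Characteristic equation: λ² - (2)λ + (-3) = 0.
Discriminant = (2)² - 4*(-3) = 4 + 12 = 16.
λ = (2 ± √16) / 2 = (2 ± 4) / 2 = -1, 3.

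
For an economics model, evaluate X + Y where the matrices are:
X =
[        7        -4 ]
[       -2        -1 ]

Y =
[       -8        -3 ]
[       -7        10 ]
X + Y =
[       -1        -7 ]
[       -9         9 ]

Matrix addition is elementwise: (X+Y)[i][j] = X[i][j] + Y[i][j].
  (X+Y)[0][0] = (7) + (-8) = -1
  (X+Y)[0][1] = (-4) + (-3) = -7
  (X+Y)[1][0] = (-2) + (-7) = -9
  (X+Y)[1][1] = (-1) + (10) = 9
X + Y =
[       -1        -7 ]
[       -9         9 ]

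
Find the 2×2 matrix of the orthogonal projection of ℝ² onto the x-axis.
[[1, 0], [0, 0]]

The orthogonal projection onto the line spanned by a nonzero vector u = (a, b) has matrix P = (u uᵀ) / (uᵀ u) = (1/(a² + b²)) · [[a², ab], [ab, b²]].
Here u = (1, 0), so a² + b² = 1 + 0 = 1.
P = (1/1) · [[1, 0], [0, 0]] = [[1, 0], [0, 0]].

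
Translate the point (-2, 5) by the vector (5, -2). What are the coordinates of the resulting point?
(3, 3)

Translation by (5, -2):
x' = -2 + 5 = 3
y' = 5 + -2 = 3
Homogeneous matrix: [[1, 0, 5], [0, 1, -2], [0, 0, 1]]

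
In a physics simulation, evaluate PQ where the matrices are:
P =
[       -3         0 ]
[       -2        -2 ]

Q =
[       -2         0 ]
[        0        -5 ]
PQ =
[        6         0 ]
[        4        10 ]

Matrix multiplication: (PQ)[i][j] = sum over k of P[i][k] * Q[k][j].
  (PQ)[0][0] = (-3)*(-2) + (0)*(0) = 6
  (PQ)[0][1] = (-3)*(0) + (0)*(-5) = 0
  (PQ)[1][0] = (-2)*(-2) + (-2)*(0) = 4
  (PQ)[1][1] = (-2)*(0) + (-2)*(-5) = 10
PQ =
[        6         0 ]
[        4        10 ]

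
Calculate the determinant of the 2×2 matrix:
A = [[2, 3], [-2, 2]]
10

For A = [[a, b], [c, d]], det(A) = a*d - b*c.
det(A) = (2)*(2) - (3)*(-2) = 4 - -6 = 10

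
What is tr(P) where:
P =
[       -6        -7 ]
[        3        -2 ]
tr(P) = -6 - 2 = -8

The trace of a square matrix is the sum of its diagonal entries.
Diagonal entries of P: P[0][0] = -6, P[1][1] = -2.
tr(P) = -6 - 2 = -8.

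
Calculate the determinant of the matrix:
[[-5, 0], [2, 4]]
-20

For a 2×2 matrix [[a, b], [c, d]], det = ad - bc
det = (-5)(4) - (0)(2) = -20 - 0 = -20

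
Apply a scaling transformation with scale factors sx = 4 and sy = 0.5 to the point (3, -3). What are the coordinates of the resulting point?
(12, -1.5)

Scaling matrix:
[[4, 0], [0, 0.50]]
Result: (3 × 4, -3 × 0.5) = (12, -1.5)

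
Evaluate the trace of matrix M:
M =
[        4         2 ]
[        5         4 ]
tr(M) = 4 + 4 = 8

The trace of a square matrix is the sum of its diagonal entries.
Diagonal entries of M: M[0][0] = 4, M[1][1] = 4.
tr(M) = 4 + 4 = 8.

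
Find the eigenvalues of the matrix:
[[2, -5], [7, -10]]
λ = -5 and λ = -3

Characteristic equation: det(A - λI) = 0
λ² - (trace)λ + (det) = 0
λ² - (-8)λ + (15) = 0
λ² + 8λ + 15 = 0
Solving: λ = -5, -3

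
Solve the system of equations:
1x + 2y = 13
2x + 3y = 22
x = 5, y = 4

Use elimination (row reduction):
Equation 1: 1x + 2y = 13.
Equation 2: 2x + 3y = 22.
Multiply Eq1 by 2 and Eq2 by 1: 2x + 4y = 26;  2x + 3y = 22.
Subtract: (-1)y = -4, so y = 4.
Back-substitute into Eq1: 1x + 2*(4) = 13, so x = 5.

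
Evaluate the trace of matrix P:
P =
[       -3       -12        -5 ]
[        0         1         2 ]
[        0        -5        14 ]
tr(P) = -3 + 1 + 14 = 12

The trace of a square matrix is the sum of its diagonal entries.
Diagonal entries of P: P[0][0] = -3, P[1][1] = 1, P[2][2] = 14.
tr(P) = -3 + 1 + 14 = 12.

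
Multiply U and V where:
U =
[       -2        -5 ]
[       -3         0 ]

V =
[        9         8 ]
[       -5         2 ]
UV =
[        7       -26 ]
[      -27       -24 ]

Matrix multiplication: (UV)[i][j] = sum over k of U[i][k] * V[k][j].
  (UV)[0][0] = (-2)*(9) + (-5)*(-5) = 7
  (UV)[0][1] = (-2)*(8) + (-5)*(2) = -26
  (UV)[1][0] = (-3)*(9) + (0)*(-5) = -27
  (UV)[1][1] = (-3)*(8) + (0)*(2) = -24
UV =
[        7       -26 ]
[      -27       -24 ]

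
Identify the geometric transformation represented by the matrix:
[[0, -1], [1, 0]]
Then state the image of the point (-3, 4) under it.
rotation by 90° counterclockwise; image of (-3, 4) is (-4, -3)

This matches the form [[cos θ, -sin θ], [sin θ, cos θ]] of a rotation matrix; reading off cos θ and sin θ gives the angle.
The matrix [[0, -1], [1, 0]] represents: rotation by 90° counterclockwise.
Applying it to (-3, 4): [0·-3 + -1·4, 1·-3 + 0·4] = (-4, -3).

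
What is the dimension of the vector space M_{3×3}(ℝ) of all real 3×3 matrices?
Dimension = 9

A real 3×3 matrix is determined by its 3·3 = 9 independent entries.
A standard basis is {E_ij : 1 ≤ i ≤ 3, 1 ≤ j ≤ 3}, where E_ij has a 1 in position (i, j) and 0 elsewhere — there are 9 such matrices, and they are linearly independent and span M_{3×3}(ℝ).
Therefore dim(M_{3×3}(ℝ)) = 9.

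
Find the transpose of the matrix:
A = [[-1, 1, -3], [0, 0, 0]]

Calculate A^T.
[[-1, 0], [1, 0], [-3, 0]]

The transpose sends entry (i,j) to (j,i); rows become columns.
Row 0 of A: [-1, 1, -3] -> column 0 of A^T.
Row 1 of A: [0, 0, 0] -> column 1 of A^T.
A^T = [[-1, 0], [1, 0], [-3, 0]]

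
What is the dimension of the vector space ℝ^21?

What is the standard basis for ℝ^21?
Dimension = 21; standard basis = {e_1, e_2, e_3, …, e_21}

ℝ^21 is the space of 21-tuples of real numbers; its dimension is 21.
The standard basis consists of 21 vectors: e_1, e_2, e_3, …, e_21, where e_i is the vector with 1 in position i and 0 elsewhere.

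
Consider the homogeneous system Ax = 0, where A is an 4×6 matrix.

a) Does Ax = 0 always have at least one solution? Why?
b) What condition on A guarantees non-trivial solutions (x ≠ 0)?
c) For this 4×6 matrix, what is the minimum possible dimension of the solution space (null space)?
a) Yes, x = 0 is always a solution. b) When A has linearly dependent columns (rank < n). c) Minimum nullity = 2.

a) x = 0 satisfies A·0 = 0, so the zero vector is always a solution.
b) Non-trivial solutions exist iff the columns of A are linearly dependent, equivalently rank(A) < n (the number of columns).
c) By rank-nullity, rank(A) + nullity(A) = n = 6. Since A has only 4 rows, rank(A) ≤ 4, so nullity(A) ≥ 6 - 4 = 2.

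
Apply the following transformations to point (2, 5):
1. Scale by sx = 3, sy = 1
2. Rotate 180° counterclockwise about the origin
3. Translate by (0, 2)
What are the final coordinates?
(-6, -3)

Step 1: Scale → (6, 5)
Step 2: Rotate 180° → (-6, -5)
Step 3: Translate → (-6, -3)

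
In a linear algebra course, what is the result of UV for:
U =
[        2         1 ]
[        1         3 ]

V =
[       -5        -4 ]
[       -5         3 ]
UV =
[      -15        -5 ]
[      -20         5 ]

Matrix multiplication: (UV)[i][j] = sum over k of U[i][k] * V[k][j].
  (UV)[0][0] = (2)*(-5) + (1)*(-5) = -15
  (UV)[0][1] = (2)*(-4) + (1)*(3) = -5
  (UV)[1][0] = (1)*(-5) + (3)*(-5) = -20
  (UV)[1][1] = (1)*(-4) + (3)*(3) = 5
UV =
[      -15        -5 ]
[      -20         5 ]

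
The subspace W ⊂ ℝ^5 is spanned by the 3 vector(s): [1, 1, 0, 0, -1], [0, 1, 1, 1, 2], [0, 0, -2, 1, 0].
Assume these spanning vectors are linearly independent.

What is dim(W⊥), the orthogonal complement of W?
dim(W⊥) = 2

For any subspace W of ℝ^n, dim(W) + dim(W⊥) = n (the whole-space dimension).
Here the given 3 vectors are linearly independent, so dim(W) = 3.
Thus dim(W⊥) = n - dim(W) = 5 - 3 = 2.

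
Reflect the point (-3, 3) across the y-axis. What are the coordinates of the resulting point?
(3, 3)

Reflection across y-axis: (-3, 3) → (3, 3)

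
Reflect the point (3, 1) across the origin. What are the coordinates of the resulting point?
(-3, -1)

Reflection across origin: (3, 1) → (-3, -1)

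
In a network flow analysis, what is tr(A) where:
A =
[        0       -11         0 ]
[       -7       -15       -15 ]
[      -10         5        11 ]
tr(A) = 0 - 15 + 11 = -4

The trace of a square matrix is the sum of its diagonal entries.
Diagonal entries of A: A[0][0] = 0, A[1][1] = -15, A[2][2] = 11.
tr(A) = 0 - 15 + 11 = -4.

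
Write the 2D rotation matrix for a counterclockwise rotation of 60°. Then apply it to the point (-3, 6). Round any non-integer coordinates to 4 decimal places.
R = [[1/2, -√3/2], [√3/2, 1/2]]; R·(-3, 6) = (-6.6962, 0.4019)

Rotation matrix formula: R(θ) = [[cos θ, -sin θ], [sin θ, cos θ]]
For θ = 60°:
cos(60°) = 1/2
sin(60°) = √3/2
R = [[1/2, -√3/2], [√3/2, 1/2]]
Apply to (-3, 6): [1/2·-3 + (-√3/2)·6, √3/2·-3 + 1/2·6] = (-6.6962, 0.4019)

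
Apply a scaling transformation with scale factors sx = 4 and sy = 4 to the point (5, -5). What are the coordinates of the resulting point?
(20, -20)

Scaling matrix:
[[4, 0], [0, 4]]
Result: (5 × 4, -5 × 4) = (20, -20)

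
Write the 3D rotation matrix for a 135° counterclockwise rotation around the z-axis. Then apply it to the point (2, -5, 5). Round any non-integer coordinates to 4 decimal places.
R = [[-√2/2, -√2/2, 0], [√2/2, -√2/2, 0], [0, 0, 1]]; R·(2, -5, 5) = (2.1213, 4.9497, 5.0000)

Rotation matrix for 135° around z-axis:
cos(135°) = -√2/2, sin(135°) = √2/2
R = [[-√2/2, -√2/2, 0], [√2/2, -√2/2, 0], [0, 0, 1]]
Apply to (2, -5, 5): R·[2, -5, 5]ᵀ = (2.1213, 4.9497, 5.0000)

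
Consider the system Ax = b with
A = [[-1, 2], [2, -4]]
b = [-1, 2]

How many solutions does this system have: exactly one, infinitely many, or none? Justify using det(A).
Infinitely many solutions

det(A) = (-1)*(-4) - (2)*(2) = 0, so A is singular (column 2 is -2 times column 1).
b = [-1, 2] = 1 * column 1 of A, so b lies in the column space of A.
A singular matrix whose right-hand side is in its column space gives a 1-parameter family of solutions — infinitely many.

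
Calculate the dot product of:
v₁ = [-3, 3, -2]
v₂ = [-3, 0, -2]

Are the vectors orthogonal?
13, No

The dot product is the sum of products of corresponding components.
v₁·v₂ = (-3)*(-3) + (3)*(0) + (-2)*(-2) = 9 + 0 + 4 = 13.
Two vectors are orthogonal iff their dot product is 0; here the dot product is 13, so the vectors are not orthogonal.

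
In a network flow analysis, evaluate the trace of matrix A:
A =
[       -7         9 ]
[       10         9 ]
tr(A) = -7 + 9 = 2

The trace of a square matrix is the sum of its diagonal entries.
Diagonal entries of A: A[0][0] = -7, A[1][1] = 9.
tr(A) = -7 + 9 = 2.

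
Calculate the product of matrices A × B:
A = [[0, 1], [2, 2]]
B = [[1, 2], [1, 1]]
[[1, 1], [4, 6]]

Matrix multiplication:
C[0][0] = 0×1 + 1×1 = 1
C[0][1] = 0×2 + 1×1 = 1
C[1][0] = 2×1 + 2×1 = 4
C[1][1] = 2×2 + 2×1 = 6
Result: [[1, 1], [4, 6]]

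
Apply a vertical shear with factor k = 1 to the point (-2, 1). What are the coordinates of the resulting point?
(-2, -1)

Shear matrix for vertical shear with factor k = 1:
[[1, 0], [1, 1]]
Result: (-2, 1) → (-2, -1)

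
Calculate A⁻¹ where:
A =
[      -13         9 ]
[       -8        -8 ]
det(A) = 176
A⁻¹ =
[    -1/22    -9/176 ]
[     1/22   -13/176 ]

For a 2×2 matrix A = [[a, b], [c, d]] with det(A) ≠ 0, A⁻¹ = (1/det(A)) * [[d, -b], [-c, a]].
det(A) = (-13)*(-8) - (9)*(-8) = 104 + 72 = 176.
A⁻¹ = (1/176) * [[-8, -9], [8, -13]].
Dividing each entry by 176 and reducing:
A⁻¹ =
[    -1/22    -9/176 ]
[     1/22   -13/176 ]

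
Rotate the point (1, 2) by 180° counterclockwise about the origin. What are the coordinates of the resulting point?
(-1, -2)

Rotation matrix R(θ) = [[cos θ, -sin θ], [sin θ, cos θ]]; for θ = 180°:
R = [[-1, 0], [0, -1]]
Result: R × [1, 2]ᵀ = [-1·1 + (0)·2, 0·1 + (-1)·2]ᵀ = (-1, -2)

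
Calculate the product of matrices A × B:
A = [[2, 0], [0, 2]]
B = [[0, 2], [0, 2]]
[[0, 4], [0, 4]]

Matrix multiplication:
C[0][0] = 2×0 + 0×0 = 0
C[0][1] = 2×2 + 0×2 = 4
C[1][0] = 0×0 + 2×0 = 0
C[1][1] = 0×2 + 2×2 = 4
Result: [[0, 4], [0, 4]]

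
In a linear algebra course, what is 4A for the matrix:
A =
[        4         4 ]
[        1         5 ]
4A =
[       16        16 ]
[        4        20 ]

Scalar multiplication is elementwise: (4A)[i][j] = 4 * A[i][j].
  (4A)[0][0] = 4 * (4) = 16
  (4A)[0][1] = 4 * (4) = 16
  (4A)[1][0] = 4 * (1) = 4
  (4A)[1][1] = 4 * (5) = 20
4A =
[       16        16 ]
[        4        20 ]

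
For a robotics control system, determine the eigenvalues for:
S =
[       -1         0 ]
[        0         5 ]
λ = -1, 5

Solve det(S - λI) = 0. For a 2×2 matrix the characteristic equation is λ² - (trace)λ + det = 0.
trace(S) = a + d = -1 + 5 = 4.
det(S) = a*d - b*c = (-1)*(5) - (0)*(0) = -5 - 0 = -5.
Characteristic equation: λ² - (4)λ + (-5) = 0.
Discriminant = (4)² - 4*(-5) = 16 + 20 = 36.
λ = (4 ± √36) / 2 = (4 ± 6) / 2 = -1, 5.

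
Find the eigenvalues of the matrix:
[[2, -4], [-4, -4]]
λ = -6 and λ = 4

Characteristic equation: det(A - λI) = 0
λ² - (trace)λ + (det) = 0
λ² - (-2)λ + (-24) = 0
λ² + 2λ - 24 = 0
Solving: λ = -6, 4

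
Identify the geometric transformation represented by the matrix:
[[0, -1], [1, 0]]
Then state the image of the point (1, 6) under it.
rotation by 90° counterclockwise; image of (1, 6) is (-6, 1)

This matches the form [[cos θ, -sin θ], [sin θ, cos θ]] of a rotation matrix; reading off cos θ and sin θ gives the angle.
The matrix [[0, -1], [1, 0]] represents: rotation by 90° counterclockwise.
Applying it to (1, 6): [0·1 + -1·6, 1·1 + 0·6] = (-6, 1).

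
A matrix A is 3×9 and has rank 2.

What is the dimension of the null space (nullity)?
7

The rank-nullity theorem for an m×n matrix states:
rank(A) + nullity(A) = n (the number of columns).
Here n = 9 and rank(A) = 2, so nullity(A) = 9 - 2 = 7.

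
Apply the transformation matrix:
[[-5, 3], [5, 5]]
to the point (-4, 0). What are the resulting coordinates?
(20, -20)

Matrix multiplication:
[[-5, 3], [5, 5]] × [-4, 0]ᵀ
= [-5×-4 + 3×0, 5×-4 + 5×0]ᵀ
= [20.0000, -20.0000]ᵀ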